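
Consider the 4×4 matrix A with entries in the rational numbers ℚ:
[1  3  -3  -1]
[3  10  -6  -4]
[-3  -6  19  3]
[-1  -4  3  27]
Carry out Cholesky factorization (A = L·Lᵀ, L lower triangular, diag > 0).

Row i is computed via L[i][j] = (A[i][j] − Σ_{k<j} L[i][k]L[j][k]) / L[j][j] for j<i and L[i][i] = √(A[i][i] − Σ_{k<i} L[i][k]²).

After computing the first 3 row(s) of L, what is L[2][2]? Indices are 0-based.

Step 1: L[0][0] = √(1) = 1.
  L[1][0] = (3) / L[0][0] = 3.
Step 2: L[1][1] = √(1) = 1.
  L[2][0] = (-3) / L[0][0] = -3.
  L[2][1] = (3) / L[1][1] = 3.
Step 3: L[2][2] = √(1) = 1.

L[2][2] = 1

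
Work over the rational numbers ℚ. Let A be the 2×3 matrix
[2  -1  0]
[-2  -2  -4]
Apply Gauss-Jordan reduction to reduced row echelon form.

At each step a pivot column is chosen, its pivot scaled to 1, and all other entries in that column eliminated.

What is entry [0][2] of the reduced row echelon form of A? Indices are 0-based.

M[0][2] = 2/3

[1] R0 /= 2  ⇒  (1, -1/2, 0)
     R1 -= -2·R0  ⇒  (0, -3, -4)
[2] R1 /= -3  ⇒  (0, 1, 4/3)
     R0 -= -1/2·R1  ⇒  (1, 0, 2/3)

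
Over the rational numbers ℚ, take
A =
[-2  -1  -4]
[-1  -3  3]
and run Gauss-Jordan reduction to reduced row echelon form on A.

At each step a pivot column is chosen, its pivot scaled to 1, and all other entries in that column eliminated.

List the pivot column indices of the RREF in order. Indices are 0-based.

pivot columns: 0, 1

[1] R0 /= -2  ⇒  (1, 1/2, 2)
     R1 -= -1·R0  ⇒  (0, -5/2, 5)
[2] R1 /= -5/2  ⇒  (0, 1, -2)
     R0 -= 1/2·R1  ⇒  (1, 0, 3)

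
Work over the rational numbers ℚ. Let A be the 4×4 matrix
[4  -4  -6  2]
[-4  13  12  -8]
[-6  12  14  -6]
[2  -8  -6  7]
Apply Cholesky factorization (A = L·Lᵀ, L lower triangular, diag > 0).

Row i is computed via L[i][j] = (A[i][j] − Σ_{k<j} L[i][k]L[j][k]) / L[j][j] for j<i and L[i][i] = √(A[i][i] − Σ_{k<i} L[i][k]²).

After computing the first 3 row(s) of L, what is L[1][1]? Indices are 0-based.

Step 1: L[0][0] = √(4) = 2.
  L[1][0] = (-4) / L[0][0] = -2.
Step 2: L[1][1] = √(9) = 3.
  L[2][0] = (-6) / L[0][0] = -3.
  L[2][1] = (6) / L[1][1] = 2.
Step 3: L[2][2] = √(1) = 1.

L[1][1] = 3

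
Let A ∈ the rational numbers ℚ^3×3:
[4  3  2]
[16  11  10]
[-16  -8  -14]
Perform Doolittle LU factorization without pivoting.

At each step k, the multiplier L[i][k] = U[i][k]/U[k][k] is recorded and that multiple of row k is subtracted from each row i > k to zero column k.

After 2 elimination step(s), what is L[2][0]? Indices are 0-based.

[col 0] pivot 4
  R1 -= 4*R0 → (0, -1, 2)  (L[1][0] := 4)
  R2 -= -4*R0 → (0, 4, -6)  (L[2][0] := -4)
[col 1] pivot -1
  R2 -= -4*R1 → (0, 0, 2)  (L[2][1] := -4)

L[2][0] = -4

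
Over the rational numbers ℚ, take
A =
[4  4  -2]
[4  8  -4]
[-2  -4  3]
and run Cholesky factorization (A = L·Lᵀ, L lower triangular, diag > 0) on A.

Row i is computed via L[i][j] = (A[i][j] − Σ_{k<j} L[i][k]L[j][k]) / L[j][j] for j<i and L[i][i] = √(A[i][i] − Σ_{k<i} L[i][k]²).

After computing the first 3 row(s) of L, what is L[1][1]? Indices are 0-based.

L[1][1] = 2

Step 1: L[0][0] = √(4) = 2.
  L[1][0] = (4) / L[0][0] = 2.
Step 2: L[1][1] = √(4) = 2.
  L[2][0] = (-2) / L[0][0] = -1.
  L[2][1] = (-2) / L[1][1] = -1.
Step 3: L[2][2] = √(1) = 1.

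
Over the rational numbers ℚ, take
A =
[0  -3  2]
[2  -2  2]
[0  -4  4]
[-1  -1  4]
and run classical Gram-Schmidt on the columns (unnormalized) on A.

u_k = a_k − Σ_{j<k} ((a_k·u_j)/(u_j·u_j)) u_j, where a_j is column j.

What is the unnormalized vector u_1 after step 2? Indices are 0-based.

u_1 = (-3, -4/5, -4, -8/5)

Step 1: u_0 = a_0 = (0, 2, 0, -1).
Step 2: u_1 = a_1 − (-3/5)·u_0 = (-3, -4/5, -4, -8/5).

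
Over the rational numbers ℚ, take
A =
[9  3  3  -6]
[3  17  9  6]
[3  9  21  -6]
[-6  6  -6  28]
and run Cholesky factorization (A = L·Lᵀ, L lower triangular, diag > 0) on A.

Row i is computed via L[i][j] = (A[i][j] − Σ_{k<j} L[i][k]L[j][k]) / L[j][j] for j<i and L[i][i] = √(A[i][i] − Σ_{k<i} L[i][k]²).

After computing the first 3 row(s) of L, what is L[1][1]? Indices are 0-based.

L[1][1] = 4

Step 1: L[0][0] = √(9) = 3.
  L[1][0] = (3) / L[0][0] = 1.
Step 2: L[1][1] = √(16) = 4.
  L[2][0] = (3) / L[0][0] = 1.
  L[2][1] = (8) / L[1][1] = 2.
Step 3: L[2][2] = √(16) = 4.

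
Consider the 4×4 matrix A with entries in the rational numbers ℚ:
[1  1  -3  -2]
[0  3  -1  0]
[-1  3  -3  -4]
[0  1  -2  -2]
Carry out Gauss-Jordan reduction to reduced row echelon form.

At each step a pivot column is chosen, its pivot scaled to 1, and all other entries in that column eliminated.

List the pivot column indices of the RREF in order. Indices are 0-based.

[1] R0 /= 1  ⇒  (1, 1, -3, -2)
     R2 -= -1·R0  ⇒  (0, 4, -6, -6)
[2] R1 /= 3  ⇒  (0, 1, -1/3, 0)
     R0 -= 1·R1  ⇒  (1, 0, -8/3, -2)
     R2 -= 4·R1  ⇒  (0, 0, -14/3, -6)
     R3 -= 1·R1  ⇒  (0, 0, -5/3, -2)
[3] R2 /= -14/3  ⇒  (0, 0, 1, 9/7)
     R0 -= -8/3·R2  ⇒  (1, 0, 0, 10/7)
     R1 -= -1/3·R2  ⇒  (0, 1, 0, 3/7)
     R3 -= -5/3·R2  ⇒  (0, 0, 0, 1/7)
[4] R3 /= 1/7  ⇒  (0, 0, 0, 1)
     R0 -= 10/7·R3  ⇒  (1, 0, 0, 0)
     R1 -= 3/7·R3  ⇒  (0, 1, 0, 0)
     R2 -= 9/7·R3  ⇒  (0, 0, 1, 0)

pivot columns: 0, 1, 2, 3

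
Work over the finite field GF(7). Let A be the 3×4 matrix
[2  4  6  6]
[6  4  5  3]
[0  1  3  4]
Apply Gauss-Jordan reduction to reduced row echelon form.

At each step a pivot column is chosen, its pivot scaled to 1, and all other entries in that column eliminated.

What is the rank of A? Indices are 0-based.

pivot(0,0)=2: scale R0 → (1, 2, 3, 3)
  clear (1,0): R1 −= (6)R0 → (0, 6, 1, 6)
pivot(1,1)=6: scale R1 → (0, 1, 6, 1)
  clear (0,1): R0 −= (2)R1 → (1, 0, 5, 1)
  clear (2,1): R2 −= (1)R1 → (0, 0, 4, 3)
pivot(2,2)=4: scale R2 → (0, 0, 1, 6)
  clear (0,2): R0 −= (5)R2 → (1, 0, 0, 6)
  clear (1,2): R1 −= (6)R2 → (0, 1, 0, 0)

rank = 3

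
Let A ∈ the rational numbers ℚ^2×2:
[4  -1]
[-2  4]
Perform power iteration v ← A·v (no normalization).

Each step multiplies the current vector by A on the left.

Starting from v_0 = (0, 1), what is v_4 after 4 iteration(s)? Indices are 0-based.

v_4 = (-288, 452)

v_0 = (0, 1).
v_1 = A·v_0 = (-1, 4).
v_2 = A·v_1 = (-8, 18).
v_3 = A·v_2 = (-50, 88).
v_4 = A·v_3 = (-288, 452).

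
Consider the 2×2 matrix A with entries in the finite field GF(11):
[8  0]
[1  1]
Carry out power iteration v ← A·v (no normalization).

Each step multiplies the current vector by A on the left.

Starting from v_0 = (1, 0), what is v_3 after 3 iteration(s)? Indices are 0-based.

v_0 = (1, 0).
v_1 = A·v_0 = (8, 1).
v_2 = A·v_1 = (9, 9).
v_3 = A·v_2 = (6, 7).

v_3 = (6, 7)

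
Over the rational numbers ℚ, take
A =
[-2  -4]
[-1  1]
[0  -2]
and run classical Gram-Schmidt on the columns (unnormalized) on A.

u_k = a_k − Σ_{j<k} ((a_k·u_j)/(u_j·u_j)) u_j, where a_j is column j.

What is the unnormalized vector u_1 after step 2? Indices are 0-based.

u_1 = (-6/5, 12/5, -2)

Step 1: u_0 = a_0 = (-2, -1, 0).
Step 2: u_1 = a_1 − (7/5)·u_0 = (-6/5, 12/5, -2).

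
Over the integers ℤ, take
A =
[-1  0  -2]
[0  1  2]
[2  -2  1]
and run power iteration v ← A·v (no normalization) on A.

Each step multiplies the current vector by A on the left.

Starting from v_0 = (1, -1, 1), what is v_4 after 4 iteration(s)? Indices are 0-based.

v_4 = (65, -73, -23)

v_0 = (1, -1, 1).
v_1 = A·v_0 = (-3, 1, 5).
v_2 = A·v_1 = (-7, 11, -3).
v_3 = A·v_2 = (13, 5, -39).
v_4 = A·v_3 = (65, -73, -23).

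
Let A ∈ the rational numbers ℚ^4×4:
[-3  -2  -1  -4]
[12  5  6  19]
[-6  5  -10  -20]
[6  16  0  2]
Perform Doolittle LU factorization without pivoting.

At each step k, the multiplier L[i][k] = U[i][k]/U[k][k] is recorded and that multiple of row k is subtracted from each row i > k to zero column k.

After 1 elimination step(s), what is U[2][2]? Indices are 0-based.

Step 1: pivot at (0,0) is -3.
  row1 ← row1 − (-4)·row0  ⇒  L[1][0]=-4, U row1=(0, -3, 2, 3)
  row2 ← row2 − (2)·row0  ⇒  L[2][0]=2, U row2=(0, 9, -8, -12)
  row3 ← row3 − (-2)·row0  ⇒  L[3][0]=-2, U row3=(0, 12, -2, -6)

U[2][2] = -8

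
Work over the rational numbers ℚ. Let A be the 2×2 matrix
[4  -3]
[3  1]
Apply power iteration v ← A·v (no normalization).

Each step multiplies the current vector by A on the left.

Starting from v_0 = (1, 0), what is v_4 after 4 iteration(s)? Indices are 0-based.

v_0 = (1, 0).
v_1 = A·v_0 = (4, 3).
v_2 = A·v_1 = (7, 15).
v_3 = A·v_2 = (-17, 36).
v_4 = A·v_3 = (-176, -15).

v_4 = (-176, -15)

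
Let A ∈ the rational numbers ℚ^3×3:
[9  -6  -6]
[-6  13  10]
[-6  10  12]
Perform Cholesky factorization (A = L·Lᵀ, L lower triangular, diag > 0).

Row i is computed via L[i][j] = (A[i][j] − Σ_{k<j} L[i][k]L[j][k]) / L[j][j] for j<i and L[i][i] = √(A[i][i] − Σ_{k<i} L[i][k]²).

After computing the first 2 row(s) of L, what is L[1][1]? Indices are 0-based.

Step 1: L[0][0] = √(9) = 3.
  L[1][0] = (-6) / L[0][0] = -2.
Step 2: L[1][1] = √(9) = 3.

L[1][1] = 3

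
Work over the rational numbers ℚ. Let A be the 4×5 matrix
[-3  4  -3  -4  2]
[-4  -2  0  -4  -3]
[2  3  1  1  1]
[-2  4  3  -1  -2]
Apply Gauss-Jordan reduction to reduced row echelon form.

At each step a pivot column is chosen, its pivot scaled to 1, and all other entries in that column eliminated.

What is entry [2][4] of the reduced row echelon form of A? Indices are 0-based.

M[2][4] = -7/8

step 1: normalize row 0 (÷-3) = (1, -4/3, 1, 4/3, -2/3)
  row 1: subtract -4×row0 = (0, -22/3, 4, 4/3, -17/3)
  row 2: subtract 2×row0 = (0, 17/3, -1, -5/3, 7/3)
  row 3: subtract -2×row0 = (0, 4/3, 5, 5/3, -10/3)
step 2: normalize row 1 (÷-22/3) = (0, 1, -6/11, -2/11, 17/22)
  row 0: subtract -4/3×row1 = (1, 0, 3/11, 12/11, 4/11)
  row 2: subtract 17/3×row1 = (0, 0, 23/11, -7/11, -45/22)
  row 3: subtract 4/3×row1 = (0, 0, 63/11, 21/11, -48/11)
step 3: normalize row 2 (÷23/11) = (0, 0, 1, -7/23, -45/46)
  row 0: subtract 3/11×row2 = (1, 0, 0, 27/23, 29/46)
  row 1: subtract -6/11×row2 = (0, 1, 0, -8/23, 11/46)
  row 3: subtract 63/11×row2 = (0, 0, 0, 84/23, 57/46)
step 4: normalize row 3 (÷84/23) = (0, 0, 0, 1, 19/56)
  row 0: subtract 27/23×row3 = (1, 0, 0, 0, 13/56)
  row 1: subtract -8/23×row3 = (0, 1, 0, 0, 5/14)
  row 2: subtract -7/23×row3 = (0, 0, 1, 0, -7/8)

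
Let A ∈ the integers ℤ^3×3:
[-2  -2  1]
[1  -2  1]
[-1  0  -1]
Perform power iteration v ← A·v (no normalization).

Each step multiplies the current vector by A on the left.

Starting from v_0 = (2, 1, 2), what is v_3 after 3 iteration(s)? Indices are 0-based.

v_0 = (2, 1, 2).
v_1 = A·v_0 = (-4, 2, -4).
v_2 = A·v_1 = (0, -12, 8).
v_3 = A·v_2 = (32, 32, -8).

v_3 = (32, 32, -8)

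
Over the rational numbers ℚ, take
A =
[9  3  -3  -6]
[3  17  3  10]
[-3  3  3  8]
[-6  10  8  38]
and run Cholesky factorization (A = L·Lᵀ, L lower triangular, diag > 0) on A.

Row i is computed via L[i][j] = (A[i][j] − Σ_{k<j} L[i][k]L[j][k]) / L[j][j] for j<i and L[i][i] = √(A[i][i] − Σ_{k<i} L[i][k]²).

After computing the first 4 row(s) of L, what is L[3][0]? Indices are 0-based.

Step 1: L[0][0] = √(9) = 3.
  L[1][0] = (3) / L[0][0] = 1.
Step 2: L[1][1] = √(16) = 4.
  L[2][0] = (-3) / L[0][0] = -1.
  L[2][1] = (4) / L[1][1] = 1.
Step 3: L[2][2] = √(1) = 1.
  L[3][0] = (-6) / L[0][0] = -2.
  L[3][1] = (12) / L[1][1] = 3.
  L[3][2] = (3) / L[2][2] = 3.
Step 4: L[3][3] = √(16) = 4.

L[3][0] = -2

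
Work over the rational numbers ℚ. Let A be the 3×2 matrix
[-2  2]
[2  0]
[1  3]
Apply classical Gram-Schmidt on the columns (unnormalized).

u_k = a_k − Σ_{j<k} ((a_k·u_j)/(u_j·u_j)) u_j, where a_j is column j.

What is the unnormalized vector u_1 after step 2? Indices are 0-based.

u_1 = (16/9, 2/9, 28/9)

Step 1: u_0 = a_0 = (-2, 2, 1).
Step 2: u_1 = a_1 − (-1/9)·u_0 = (16/9, 2/9, 28/9).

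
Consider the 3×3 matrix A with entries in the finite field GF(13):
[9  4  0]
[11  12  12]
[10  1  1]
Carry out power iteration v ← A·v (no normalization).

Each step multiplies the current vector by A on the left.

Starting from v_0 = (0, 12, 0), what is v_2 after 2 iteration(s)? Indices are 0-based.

v_2 = (7, 8, 12)

v_0 = (0, 12, 0).
v_1 = A·v_0 = (9, 1, 12).
v_2 = A·v_1 = (7, 8, 12).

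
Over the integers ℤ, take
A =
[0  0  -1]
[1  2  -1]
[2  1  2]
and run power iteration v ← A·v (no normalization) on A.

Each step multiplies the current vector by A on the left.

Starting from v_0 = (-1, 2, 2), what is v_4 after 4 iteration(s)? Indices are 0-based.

v_4 = (2, -37, -31)

v_0 = (-1, 2, 2).
v_1 = A·v_0 = (-2, 1, 4).
v_2 = A·v_1 = (-4, -4, 5).
v_3 = A·v_2 = (-5, -17, -2).
v_4 = A·v_3 = (2, -37, -31).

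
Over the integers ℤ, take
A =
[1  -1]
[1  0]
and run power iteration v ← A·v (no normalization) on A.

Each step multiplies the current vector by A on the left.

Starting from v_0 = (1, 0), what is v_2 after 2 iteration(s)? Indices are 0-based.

v_0 = (1, 0).
v_1 = A·v_0 = (1, 1).
v_2 = A·v_1 = (0, 1).

v_2 = (0, 1)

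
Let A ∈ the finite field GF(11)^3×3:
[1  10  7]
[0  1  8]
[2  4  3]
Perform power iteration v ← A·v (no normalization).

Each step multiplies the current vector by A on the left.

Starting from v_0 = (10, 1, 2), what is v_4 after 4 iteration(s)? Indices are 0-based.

v_4 = (10, 7, 2)

v_0 = (10, 1, 2).
v_1 = A·v_0 = (1, 6, 8).
v_2 = A·v_1 = (7, 4, 6).
v_3 = A·v_2 = (1, 8, 4).
v_4 = A·v_3 = (10, 7, 2).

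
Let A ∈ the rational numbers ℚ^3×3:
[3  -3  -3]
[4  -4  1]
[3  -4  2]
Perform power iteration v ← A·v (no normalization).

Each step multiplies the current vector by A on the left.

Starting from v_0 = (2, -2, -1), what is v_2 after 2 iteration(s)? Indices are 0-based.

v_2 = (-36, 12, 9)

v_0 = (2, -2, -1).
v_1 = A·v_0 = (15, 15, 12).
v_2 = A·v_1 = (-36, 12, 9).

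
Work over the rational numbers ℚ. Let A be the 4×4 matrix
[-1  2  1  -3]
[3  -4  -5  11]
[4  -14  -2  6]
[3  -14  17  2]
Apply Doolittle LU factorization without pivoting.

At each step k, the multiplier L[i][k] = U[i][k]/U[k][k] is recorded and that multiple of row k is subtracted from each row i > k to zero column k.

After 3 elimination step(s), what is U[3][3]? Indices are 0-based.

U[3][3] = 1

k=0: U[0][0]=-1
  eliminate (1,0): mult=-3, new row 1: (0, 2, -2, 2); set L[1][0]=-3
  eliminate (2,0): mult=-4, new row 2: (0, -6, 2, -6); set L[2][0]=-4
  eliminate (3,0): mult=-3, new row 3: (0, -8, 20, -7); set L[3][0]=-3
k=1: U[1][1]=2
  eliminate (2,1): mult=-3, new row 2: (0, 0, -4, 0); set L[2][1]=-3
  eliminate (3,1): mult=-4, new row 3: (0, 0, 12, 1); set L[3][1]=-4
k=2: U[2][2]=-4
  eliminate (3,2): mult=-3, new row 3: (0, 0, 0, 1); set L[3][2]=-3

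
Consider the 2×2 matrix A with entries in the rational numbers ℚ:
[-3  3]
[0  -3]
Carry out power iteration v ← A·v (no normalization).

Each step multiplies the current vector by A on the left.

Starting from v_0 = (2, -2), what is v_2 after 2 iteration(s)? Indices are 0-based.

v_2 = (54, -18)

v_0 = (2, -2).
v_1 = A·v_0 = (-12, 6).
v_2 = A·v_1 = (54, -18).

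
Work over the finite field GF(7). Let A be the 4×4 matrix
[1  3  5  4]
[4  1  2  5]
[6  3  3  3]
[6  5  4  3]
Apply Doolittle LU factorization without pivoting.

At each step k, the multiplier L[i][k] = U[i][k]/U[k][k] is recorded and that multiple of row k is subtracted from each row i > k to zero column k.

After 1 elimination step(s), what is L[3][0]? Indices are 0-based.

L[3][0] = 6

Step 1: pivot at (0,0) is 1.
  row1 ← row1 − (4)·row0  ⇒  L[1][0]=4, U row1=(0, 3, 3, 3)
  row2 ← row2 − (6)·row0  ⇒  L[2][0]=6, U row2=(0, 6, 1, 0)
  row3 ← row3 − (6)·row0  ⇒  L[3][0]=6, U row3=(0, 1, 2, 0)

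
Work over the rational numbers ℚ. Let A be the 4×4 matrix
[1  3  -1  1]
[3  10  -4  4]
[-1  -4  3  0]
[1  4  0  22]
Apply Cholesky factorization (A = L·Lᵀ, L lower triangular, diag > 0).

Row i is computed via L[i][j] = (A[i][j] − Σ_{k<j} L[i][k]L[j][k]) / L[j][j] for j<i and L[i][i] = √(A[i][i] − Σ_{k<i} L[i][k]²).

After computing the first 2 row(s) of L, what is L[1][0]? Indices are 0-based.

Step 1: L[0][0] = √(1) = 1.
  L[1][0] = (3) / L[0][0] = 3.
Step 2: L[1][1] = √(1) = 1.

L[1][0] = 3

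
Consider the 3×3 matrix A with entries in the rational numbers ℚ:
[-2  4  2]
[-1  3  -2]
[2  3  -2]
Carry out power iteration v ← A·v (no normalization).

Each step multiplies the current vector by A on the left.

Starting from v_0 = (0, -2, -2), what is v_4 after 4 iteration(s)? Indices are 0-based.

v_4 = (564, 34, -74)

v_0 = (0, -2, -2).
v_1 = A·v_0 = (-12, -2, -2).
v_2 = A·v_1 = (12, 10, -26).
v_3 = A·v_2 = (-36, 70, 106).
v_4 = A·v_3 = (564, 34, -74).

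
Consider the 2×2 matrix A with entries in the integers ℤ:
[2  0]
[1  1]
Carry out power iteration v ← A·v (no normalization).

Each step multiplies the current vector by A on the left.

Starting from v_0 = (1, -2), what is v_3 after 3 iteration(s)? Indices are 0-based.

v_0 = (1, -2).
v_1 = A·v_0 = (2, -1).
v_2 = A·v_1 = (4, 1).
v_3 = A·v_2 = (8, 5).

v_3 = (8, 5)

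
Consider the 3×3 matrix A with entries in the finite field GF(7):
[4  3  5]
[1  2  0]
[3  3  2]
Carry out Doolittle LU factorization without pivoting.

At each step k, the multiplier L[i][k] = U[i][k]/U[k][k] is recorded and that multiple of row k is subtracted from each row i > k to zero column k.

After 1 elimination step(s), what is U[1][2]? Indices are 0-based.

[col 0] pivot 4
  R1 -= 2*R0 → (0, 3, 4)  (L[1][0] := 2)
  R2 -= 6*R0 → (0, 6, 0)  (L[2][0] := 6)

U[1][2] = 4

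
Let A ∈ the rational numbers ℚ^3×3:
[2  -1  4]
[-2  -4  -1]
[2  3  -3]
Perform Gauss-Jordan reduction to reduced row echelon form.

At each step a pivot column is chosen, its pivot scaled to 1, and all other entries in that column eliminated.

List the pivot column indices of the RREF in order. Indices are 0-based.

pivot columns: 0, 1, 2

[1] R0 /= 2  ⇒  (1, -1/2, 2)
     R1 -= -2·R0  ⇒  (0, -5, 3)
     R2 -= 2·R0  ⇒  (0, 4, -7)
[2] R1 /= -5  ⇒  (0, 1, -3/5)
     R0 -= -1/2·R1  ⇒  (1, 0, 17/10)
     R2 -= 4·R1  ⇒  (0, 0, -23/5)
[3] R2 /= -23/5  ⇒  (0, 0, 1)
     R0 -= 17/10·R2  ⇒  (1, 0, 0)
     R1 -= -3/5·R2  ⇒  (0, 1, 0)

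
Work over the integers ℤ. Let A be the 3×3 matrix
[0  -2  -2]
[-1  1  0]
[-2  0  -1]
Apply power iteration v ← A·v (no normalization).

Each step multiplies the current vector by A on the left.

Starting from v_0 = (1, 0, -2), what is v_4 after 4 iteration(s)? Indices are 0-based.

v_0 = (1, 0, -2).
v_1 = A·v_0 = (4, -1, 0).
v_2 = A·v_1 = (2, -5, -8).
v_3 = A·v_2 = (26, -7, 4).
v_4 = A·v_3 = (6, -33, -56).

v_4 = (6, -33, -56)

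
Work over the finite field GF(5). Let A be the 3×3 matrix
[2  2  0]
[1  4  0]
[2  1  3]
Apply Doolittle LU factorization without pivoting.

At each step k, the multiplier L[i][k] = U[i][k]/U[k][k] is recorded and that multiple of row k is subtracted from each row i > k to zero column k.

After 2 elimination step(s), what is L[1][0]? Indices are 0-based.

L[1][0] = 3

Step 1: pivot at (0,0) is 2.
  row1 ← row1 − (3)·row0  ⇒  L[1][0]=3, U row1=(0, 3, 0)
  row2 ← row2 − (1)·row0  ⇒  L[2][0]=1, U row2=(0, 4, 3)
Step 2: pivot at (1,1) is 3.
  row2 ← row2 − (3)·row1  ⇒  L[2][1]=3, U row2=(0, 0, 3)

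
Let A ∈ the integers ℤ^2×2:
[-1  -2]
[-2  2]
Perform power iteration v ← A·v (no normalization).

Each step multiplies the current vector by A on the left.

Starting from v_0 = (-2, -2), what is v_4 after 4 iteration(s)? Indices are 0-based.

v_0 = (-2, -2).
v_1 = A·v_0 = (6, 0).
v_2 = A·v_1 = (-6, -12).
v_3 = A·v_2 = (30, -12).
v_4 = A·v_3 = (-6, -84).

v_4 = (-6, -84)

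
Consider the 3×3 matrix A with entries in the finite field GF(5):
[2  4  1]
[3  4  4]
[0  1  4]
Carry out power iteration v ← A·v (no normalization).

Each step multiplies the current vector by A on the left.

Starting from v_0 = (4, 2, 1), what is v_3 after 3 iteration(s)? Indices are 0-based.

v_3 = (4, 4, 3)

v_0 = (4, 2, 1).
v_1 = A·v_0 = (2, 4, 1).
v_2 = A·v_1 = (1, 1, 3).
v_3 = A·v_2 = (4, 4, 3).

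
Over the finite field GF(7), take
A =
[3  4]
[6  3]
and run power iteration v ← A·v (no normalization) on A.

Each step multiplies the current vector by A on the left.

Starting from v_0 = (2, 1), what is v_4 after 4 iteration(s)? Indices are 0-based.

v_0 = (2, 1).
v_1 = A·v_0 = (3, 1).
v_2 = A·v_1 = (6, 0).
v_3 = A·v_2 = (4, 1).
v_4 = A·v_3 = (2, 6).

v_4 = (2, 6)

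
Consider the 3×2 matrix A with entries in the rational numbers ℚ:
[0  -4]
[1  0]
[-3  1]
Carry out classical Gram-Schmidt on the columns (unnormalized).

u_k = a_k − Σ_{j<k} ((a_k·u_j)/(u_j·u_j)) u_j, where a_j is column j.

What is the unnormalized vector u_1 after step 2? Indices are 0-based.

u_1 = (-4, 3/10, 1/10)

Step 1: u_0 = a_0 = (0, 1, -3).
Step 2: u_1 = a_1 − (-3/10)·u_0 = (-4, 3/10, 1/10).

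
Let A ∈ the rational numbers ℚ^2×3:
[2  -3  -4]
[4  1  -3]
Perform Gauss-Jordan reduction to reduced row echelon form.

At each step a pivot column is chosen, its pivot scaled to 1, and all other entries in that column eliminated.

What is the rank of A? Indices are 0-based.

rank = 2

[1] R0 /= 2  ⇒  (1, -3/2, -2)
     R1 -= 4·R0  ⇒  (0, 7, 5)
[2] R1 /= 7  ⇒  (0, 1, 5/7)
     R0 -= -3/2·R1  ⇒  (1, 0, -13/14)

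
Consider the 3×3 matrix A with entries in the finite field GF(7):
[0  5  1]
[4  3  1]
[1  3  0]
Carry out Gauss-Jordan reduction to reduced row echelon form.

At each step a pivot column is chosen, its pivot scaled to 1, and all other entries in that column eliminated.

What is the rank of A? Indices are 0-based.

step 1: exchange rows 0,1
step 1: normalize row 0 (÷4) = (1, 6, 2)
  row 2: subtract 1×row0 = (0, 4, 5)
step 2: normalize row 1 (÷5) = (0, 1, 3)
  row 0: subtract 6×row1 = (1, 0, 5)
  row 2: subtract 4×row1 = (0, 0, 0)
skip col 2 (zero from row 2)

rank = 2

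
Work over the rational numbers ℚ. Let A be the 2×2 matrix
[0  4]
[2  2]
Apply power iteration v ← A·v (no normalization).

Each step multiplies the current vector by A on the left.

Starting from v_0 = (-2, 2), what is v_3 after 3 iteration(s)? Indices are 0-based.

v_3 = (64, 32)

v_0 = (-2, 2).
v_1 = A·v_0 = (8, 0).
v_2 = A·v_1 = (0, 16).
v_3 = A·v_2 = (64, 32).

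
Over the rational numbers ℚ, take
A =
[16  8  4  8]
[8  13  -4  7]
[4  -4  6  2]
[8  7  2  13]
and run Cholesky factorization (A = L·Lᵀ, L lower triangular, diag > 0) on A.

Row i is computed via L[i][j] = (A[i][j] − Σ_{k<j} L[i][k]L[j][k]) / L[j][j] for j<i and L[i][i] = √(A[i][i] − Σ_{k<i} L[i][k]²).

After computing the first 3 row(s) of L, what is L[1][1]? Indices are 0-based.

L[1][1] = 3

Step 1: L[0][0] = √(16) = 4.
  L[1][0] = (8) / L[0][0] = 2.
Step 2: L[1][1] = √(9) = 3.
  L[2][0] = (4) / L[0][0] = 1.
  L[2][1] = (-6) / L[1][1] = -2.
Step 3: L[2][2] = √(1) = 1.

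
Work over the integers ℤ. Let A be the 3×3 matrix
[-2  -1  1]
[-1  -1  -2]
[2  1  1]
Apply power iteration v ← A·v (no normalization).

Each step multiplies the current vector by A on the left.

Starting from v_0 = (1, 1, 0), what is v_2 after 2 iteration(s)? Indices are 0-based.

v_0 = (1, 1, 0).
v_1 = A·v_0 = (-3, -2, 3).
v_2 = A·v_1 = (11, -1, -5).

v_2 = (11, -1, -5)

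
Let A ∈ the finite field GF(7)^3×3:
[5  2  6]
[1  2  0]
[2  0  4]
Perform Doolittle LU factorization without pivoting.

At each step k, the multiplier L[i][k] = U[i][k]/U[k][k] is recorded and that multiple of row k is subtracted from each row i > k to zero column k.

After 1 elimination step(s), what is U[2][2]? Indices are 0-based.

k=0: U[0][0]=5
  eliminate (1,0): mult=3, new row 1: (0, 3, 3); set L[1][0]=3
  eliminate (2,0): mult=6, new row 2: (0, 2, 3); set L[2][0]=6

U[2][2] = 3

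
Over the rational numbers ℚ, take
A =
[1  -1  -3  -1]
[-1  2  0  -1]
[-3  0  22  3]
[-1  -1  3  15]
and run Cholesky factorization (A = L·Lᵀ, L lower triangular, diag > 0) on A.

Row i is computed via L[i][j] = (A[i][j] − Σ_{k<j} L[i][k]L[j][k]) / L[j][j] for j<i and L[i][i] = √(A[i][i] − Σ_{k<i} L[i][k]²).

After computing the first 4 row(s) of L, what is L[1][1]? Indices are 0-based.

L[1][1] = 1

Step 1: L[0][0] = √(1) = 1.
  L[1][0] = (-1) / L[0][0] = -1.
Step 2: L[1][1] = √(1) = 1.
  L[2][0] = (-3) / L[0][0] = -3.
  L[2][1] = (-3) / L[1][1] = -3.
Step 3: L[2][2] = √(4) = 2.
  L[3][0] = (-1) / L[0][0] = -1.
  L[3][1] = (-2) / L[1][1] = -2.
  L[3][2] = (-6) / L[2][2] = -3.
Step 4: L[3][3] = √(1) = 1.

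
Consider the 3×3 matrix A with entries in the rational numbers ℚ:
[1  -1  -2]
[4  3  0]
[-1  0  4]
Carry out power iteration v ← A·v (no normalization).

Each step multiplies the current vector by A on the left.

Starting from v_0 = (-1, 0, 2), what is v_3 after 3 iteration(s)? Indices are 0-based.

v_3 = (-69, -172, 183)

v_0 = (-1, 0, 2).
v_1 = A·v_0 = (-5, -4, 9).
v_2 = A·v_1 = (-19, -32, 41).
v_3 = A·v_2 = (-69, -172, 183).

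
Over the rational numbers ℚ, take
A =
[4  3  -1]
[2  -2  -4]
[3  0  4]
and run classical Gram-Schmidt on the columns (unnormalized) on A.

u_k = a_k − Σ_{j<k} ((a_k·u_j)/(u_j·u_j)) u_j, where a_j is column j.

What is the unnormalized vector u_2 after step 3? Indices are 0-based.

u_2 = (-588/313, -882/313, 1372/313)

Step 1: u_0 = a_0 = (4, 2, 3).
Step 2: u_1 = a_1 − (8/29)·u_0 = (55/29, -74/29, -24/29).
Step 3: u_2 = a_2 − (0)·u_0 − (145/313)·u_1 = (-588/313, -882/313, 1372/313).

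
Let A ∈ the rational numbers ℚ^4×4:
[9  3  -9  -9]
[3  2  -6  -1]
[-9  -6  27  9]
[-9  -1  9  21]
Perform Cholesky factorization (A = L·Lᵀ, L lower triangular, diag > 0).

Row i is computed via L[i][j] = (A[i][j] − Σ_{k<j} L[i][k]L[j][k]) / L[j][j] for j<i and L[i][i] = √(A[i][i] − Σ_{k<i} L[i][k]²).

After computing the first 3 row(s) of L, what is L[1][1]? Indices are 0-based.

L[1][1] = 1

Step 1: L[0][0] = √(9) = 3.
  L[1][0] = (3) / L[0][0] = 1.
Step 2: L[1][1] = √(1) = 1.
  L[2][0] = (-9) / L[0][0] = -3.
  L[2][1] = (-3) / L[1][1] = -3.
Step 3: L[2][2] = √(9) = 3.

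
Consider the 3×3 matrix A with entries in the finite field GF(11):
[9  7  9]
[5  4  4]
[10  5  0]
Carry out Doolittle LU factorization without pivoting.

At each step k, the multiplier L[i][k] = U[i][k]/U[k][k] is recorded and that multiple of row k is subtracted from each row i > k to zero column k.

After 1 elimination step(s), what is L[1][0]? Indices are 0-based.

k=0: U[0][0]=9
  eliminate (1,0): mult=3, new row 1: (0, 5, 10); set L[1][0]=3
  eliminate (2,0): mult=6, new row 2: (0, 7, 1); set L[2][0]=6

L[1][0] = 3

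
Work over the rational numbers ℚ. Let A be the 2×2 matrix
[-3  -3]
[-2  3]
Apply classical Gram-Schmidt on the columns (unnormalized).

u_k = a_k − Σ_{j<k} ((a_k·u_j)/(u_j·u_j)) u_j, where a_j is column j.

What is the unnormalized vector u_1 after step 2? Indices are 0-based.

Step 1: u_0 = a_0 = (-3, -2).
Step 2: u_1 = a_1 − (3/13)·u_0 = (-30/13, 45/13).

u_1 = (-30/13, 45/13)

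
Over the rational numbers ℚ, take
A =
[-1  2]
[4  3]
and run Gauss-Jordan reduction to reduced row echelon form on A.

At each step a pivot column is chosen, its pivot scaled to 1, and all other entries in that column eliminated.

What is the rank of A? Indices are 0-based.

step 1: normalize row 0 (÷-1) = (1, -2)
  row 1: subtract 4×row0 = (0, 11)
step 2: normalize row 1 (÷11) = (0, 1)
  row 0: subtract -2×row1 = (1, 0)

rank = 2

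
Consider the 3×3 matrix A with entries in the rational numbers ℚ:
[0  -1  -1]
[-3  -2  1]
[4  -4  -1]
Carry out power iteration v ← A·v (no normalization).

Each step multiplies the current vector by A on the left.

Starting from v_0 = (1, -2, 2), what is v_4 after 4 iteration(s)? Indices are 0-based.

v_4 = (37, -118, 82)

v_0 = (1, -2, 2).
v_1 = A·v_0 = (0, 3, 10).
v_2 = A·v_1 = (-13, 4, -22).
v_3 = A·v_2 = (18, 9, -46).
v_4 = A·v_3 = (37, -118, 82).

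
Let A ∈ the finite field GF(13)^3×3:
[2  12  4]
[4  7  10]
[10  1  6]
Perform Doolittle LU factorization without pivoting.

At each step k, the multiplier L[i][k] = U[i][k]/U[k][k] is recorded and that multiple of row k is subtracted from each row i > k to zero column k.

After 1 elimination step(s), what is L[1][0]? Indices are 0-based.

L[1][0] = 2

Step 1: pivot at (0,0) is 2.
  row1 ← row1 − (2)·row0  ⇒  L[1][0]=2, U row1=(0, 9, 2)
  row2 ← row2 − (5)·row0  ⇒  L[2][0]=5, U row2=(0, 6, 12)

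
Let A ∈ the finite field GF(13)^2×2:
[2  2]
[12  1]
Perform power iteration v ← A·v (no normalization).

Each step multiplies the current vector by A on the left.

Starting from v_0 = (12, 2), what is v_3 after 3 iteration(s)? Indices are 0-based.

v_3 = (9, 4)

v_0 = (12, 2).
v_1 = A·v_0 = (2, 3).
v_2 = A·v_1 = (10, 1).
v_3 = A·v_2 = (9, 4).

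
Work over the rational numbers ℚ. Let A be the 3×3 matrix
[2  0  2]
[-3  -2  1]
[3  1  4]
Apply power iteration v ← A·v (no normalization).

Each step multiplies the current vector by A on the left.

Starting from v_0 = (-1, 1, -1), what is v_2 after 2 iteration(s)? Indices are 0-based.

v_2 = (-20, 6, -36)

v_0 = (-1, 1, -1).
v_1 = A·v_0 = (-4, 0, -6).
v_2 = A·v_1 = (-20, 6, -36).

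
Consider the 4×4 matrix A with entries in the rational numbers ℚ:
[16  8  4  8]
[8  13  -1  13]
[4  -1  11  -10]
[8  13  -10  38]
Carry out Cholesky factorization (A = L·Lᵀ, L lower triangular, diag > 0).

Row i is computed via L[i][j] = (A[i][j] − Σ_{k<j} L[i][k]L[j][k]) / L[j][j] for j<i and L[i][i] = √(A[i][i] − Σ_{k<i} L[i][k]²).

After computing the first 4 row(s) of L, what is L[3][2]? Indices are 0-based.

Step 1: L[0][0] = √(16) = 4.
  L[1][0] = (8) / L[0][0] = 2.
Step 2: L[1][1] = √(9) = 3.
  L[2][0] = (4) / L[0][0] = 1.
  L[2][1] = (-3) / L[1][1] = -1.
Step 3: L[2][2] = √(9) = 3.
  L[3][0] = (8) / L[0][0] = 2.
  L[3][1] = (9) / L[1][1] = 3.
  L[3][2] = (-9) / L[2][2] = -3.
Step 4: L[3][3] = √(16) = 4.

L[3][2] = -3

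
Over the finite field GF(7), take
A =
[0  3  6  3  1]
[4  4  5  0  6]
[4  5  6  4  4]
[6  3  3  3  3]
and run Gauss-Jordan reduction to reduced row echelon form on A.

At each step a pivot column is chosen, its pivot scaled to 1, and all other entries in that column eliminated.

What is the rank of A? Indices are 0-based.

[1] R0 <-> R1
[1] R0 /= 4  ⇒  (1, 1, 3, 0, 5)
     R2 -= 4·R0  ⇒  (0, 1, 1, 4, 5)
     R3 -= 6·R0  ⇒  (0, 4, 6, 3, 1)
[2] R1 /= 3  ⇒  (0, 1, 2, 1, 5)
     R0 -= 1·R1  ⇒  (1, 0, 1, 6, 0)
     R2 -= 1·R1  ⇒  (0, 0, 6, 3, 0)
     R3 -= 4·R1  ⇒  (0, 0, 5, 6, 2)
[3] R2 /= 6  ⇒  (0, 0, 1, 4, 0)
     R0 -= 1·R2  ⇒  (1, 0, 0, 2, 0)
     R1 -= 2·R2  ⇒  (0, 1, 0, 0, 5)
     R3 -= 5·R2  ⇒  (0, 0, 0, 0, 2)
column 3 empty below row 3
[4] R3 /= 2  ⇒  (0, 0, 0, 0, 1)
     R1 -= 5·R3  ⇒  (0, 1, 0, 0, 0)

rank = 4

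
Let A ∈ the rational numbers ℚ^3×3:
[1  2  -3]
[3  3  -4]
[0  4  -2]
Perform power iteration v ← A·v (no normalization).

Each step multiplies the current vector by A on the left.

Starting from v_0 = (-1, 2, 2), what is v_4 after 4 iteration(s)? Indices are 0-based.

v_0 = (-1, 2, 2).
v_1 = A·v_0 = (-3, -5, 4).
v_2 = A·v_1 = (-25, -40, -28).
v_3 = A·v_2 = (-21, -83, -104).
v_4 = A·v_3 = (125, 104, -124).

v_4 = (125, 104, -124)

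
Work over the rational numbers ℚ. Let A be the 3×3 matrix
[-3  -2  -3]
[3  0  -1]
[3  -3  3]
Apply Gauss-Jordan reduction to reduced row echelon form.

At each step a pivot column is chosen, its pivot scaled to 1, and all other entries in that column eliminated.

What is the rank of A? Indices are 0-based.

step 1: normalize row 0 (÷-3) = (1, 2/3, 1)
  row 1: subtract 3×row0 = (0, -2, -4)
  row 2: subtract 3×row0 = (0, -5, 0)
step 2: normalize row 1 (÷-2) = (0, 1, 2)
  row 0: subtract 2/3×row1 = (1, 0, -1/3)
  row 2: subtract -5×row1 = (0, 0, 10)
step 3: normalize row 2 (÷10) = (0, 0, 1)
  row 0: subtract -1/3×row2 = (1, 0, 0)
  row 1: subtract 2×row2 = (0, 1, 0)

rank = 3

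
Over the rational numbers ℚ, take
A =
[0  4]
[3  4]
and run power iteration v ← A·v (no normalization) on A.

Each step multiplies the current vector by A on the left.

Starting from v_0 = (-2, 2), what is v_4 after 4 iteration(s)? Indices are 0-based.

v_0 = (-2, 2).
v_1 = A·v_0 = (8, 2).
v_2 = A·v_1 = (8, 32).
v_3 = A·v_2 = (128, 152).
v_4 = A·v_3 = (608, 992).

v_4 = (608, 992)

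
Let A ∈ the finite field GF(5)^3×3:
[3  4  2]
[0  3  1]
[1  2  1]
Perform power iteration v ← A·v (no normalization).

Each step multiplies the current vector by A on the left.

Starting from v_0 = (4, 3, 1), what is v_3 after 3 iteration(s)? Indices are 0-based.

v_3 = (3, 0, 4)

v_0 = (4, 3, 1).
v_1 = A·v_0 = (1, 0, 1).
v_2 = A·v_1 = (0, 1, 2).
v_3 = A·v_2 = (3, 0, 4).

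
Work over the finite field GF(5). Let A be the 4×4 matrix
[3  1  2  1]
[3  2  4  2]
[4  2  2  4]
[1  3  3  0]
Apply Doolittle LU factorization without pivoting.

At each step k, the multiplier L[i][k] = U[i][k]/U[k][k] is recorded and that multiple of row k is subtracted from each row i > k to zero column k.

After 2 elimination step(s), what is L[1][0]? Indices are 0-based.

L[1][0] = 1

[col 0] pivot 3
  R1 -= 1*R0 → (0, 1, 2, 1)  (L[1][0] := 1)
  R2 -= 3*R0 → (0, 4, 1, 1)  (L[2][0] := 3)
  R3 -= 2*R0 → (0, 1, 4, 3)  (L[3][0] := 2)
[col 1] pivot 1
  R2 -= 4*R1 → (0, 0, 3, 2)  (L[2][1] := 4)
  R3 -= 1*R1 → (0, 0, 2, 2)  (L[3][1] := 1)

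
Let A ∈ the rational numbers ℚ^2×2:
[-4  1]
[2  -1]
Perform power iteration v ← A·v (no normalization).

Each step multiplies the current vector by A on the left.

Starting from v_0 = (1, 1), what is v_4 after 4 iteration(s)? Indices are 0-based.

v_0 = (1, 1).
v_1 = A·v_0 = (-3, 1).
v_2 = A·v_1 = (13, -7).
v_3 = A·v_2 = (-59, 33).
v_4 = A·v_3 = (269, -151).

v_4 = (269, -151)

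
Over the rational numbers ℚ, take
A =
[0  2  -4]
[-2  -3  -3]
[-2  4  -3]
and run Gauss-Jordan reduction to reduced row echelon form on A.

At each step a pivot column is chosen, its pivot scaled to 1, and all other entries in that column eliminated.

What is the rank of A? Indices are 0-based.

pivot(0,0): swap R0↔R1
pivot(0,0)=-2: scale R0 → (1, 3/2, 3/2)
  clear (2,0): R2 −= (-2)R0 → (0, 7, 0)
pivot(1,1)=2: scale R1 → (0, 1, -2)
  clear (0,1): R0 −= (3/2)R1 → (1, 0, 9/2)
  clear (2,1): R2 −= (7)R1 → (0, 0, 14)
pivot(2,2)=14: scale R2 → (0, 0, 1)
  clear (0,2): R0 −= (9/2)R2 → (1, 0, 0)
  clear (1,2): R1 −= (-2)R2 → (0, 1, 0)

rank = 3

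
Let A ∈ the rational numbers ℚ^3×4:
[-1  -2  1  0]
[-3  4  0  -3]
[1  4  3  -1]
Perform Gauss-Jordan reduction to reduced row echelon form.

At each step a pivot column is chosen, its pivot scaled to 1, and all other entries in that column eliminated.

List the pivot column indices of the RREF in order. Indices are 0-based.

pivot(0,0)=-1: scale R0 → (1, 2, -1, 0)
  clear (1,0): R1 −= (-3)R0 → (0, 10, -3, -3)
  clear (2,0): R2 −= (1)R0 → (0, 2, 4, -1)
pivot(1,1)=10: scale R1 → (0, 1, -3/10, -3/10)
  clear (0,1): R0 −= (2)R1 → (1, 0, -2/5, 3/5)
  clear (2,1): R2 −= (2)R1 → (0, 0, 23/5, -2/5)
pivot(2,2)=23/5: scale R2 → (0, 0, 1, -2/23)
  clear (0,2): R0 −= (-2/5)R2 → (1, 0, 0, 13/23)
  clear (1,2): R1 −= (-3/10)R2 → (0, 1, 0, -15/46)

pivot columns: 0, 1, 2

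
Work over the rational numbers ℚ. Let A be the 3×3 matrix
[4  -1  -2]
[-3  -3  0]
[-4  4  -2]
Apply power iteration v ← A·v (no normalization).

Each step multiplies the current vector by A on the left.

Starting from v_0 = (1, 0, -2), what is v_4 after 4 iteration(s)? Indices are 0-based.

v_4 = (1256, -549, -988)

v_0 = (1, 0, -2).
v_1 = A·v_0 = (8, -3, 0).
v_2 = A·v_1 = (35, -15, -44).
v_3 = A·v_2 = (243, -60, -112).
v_4 = A·v_3 = (1256, -549, -988).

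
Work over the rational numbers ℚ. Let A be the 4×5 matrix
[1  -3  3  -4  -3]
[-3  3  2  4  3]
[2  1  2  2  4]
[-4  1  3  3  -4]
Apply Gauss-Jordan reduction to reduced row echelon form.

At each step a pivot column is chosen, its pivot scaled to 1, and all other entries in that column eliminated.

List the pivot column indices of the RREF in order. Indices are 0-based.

step 1: normalize row 0 (÷1) = (1, -3, 3, -4, -3)
  row 1: subtract -3×row0 = (0, -6, 11, -8, -6)
  row 2: subtract 2×row0 = (0, 7, -4, 10, 10)
  row 3: subtract -4×row0 = (0, -11, 15, -13, -16)
step 2: normalize row 1 (÷-6) = (0, 1, -11/6, 4/3, 1)
  row 0: subtract -3×row1 = (1, 0, -5/2, 0, 0)
  row 2: subtract 7×row1 = (0, 0, 53/6, 2/3, 3)
  row 3: subtract -11×row1 = (0, 0, -31/6, 5/3, -5)
step 3: normalize row 2 (÷53/6) = (0, 0, 1, 4/53, 18/53)
  row 0: subtract -5/2×row2 = (1, 0, 0, 10/53, 45/53)
  row 1: subtract -11/6×row2 = (0, 1, 0, 78/53, 86/53)
  row 3: subtract -31/6×row2 = (0, 0, 0, 109/53, -172/53)
step 4: normalize row 3 (÷109/53) = (0, 0, 0, 1, -172/109)
  row 0: subtract 10/53×row3 = (1, 0, 0, 0, 125/109)
  row 1: subtract 78/53×row3 = (0, 1, 0, 0, 430/109)
  row 2: subtract 4/53×row3 = (0, 0, 1, 0, 50/109)

pivot columns: 0, 1, 2, 3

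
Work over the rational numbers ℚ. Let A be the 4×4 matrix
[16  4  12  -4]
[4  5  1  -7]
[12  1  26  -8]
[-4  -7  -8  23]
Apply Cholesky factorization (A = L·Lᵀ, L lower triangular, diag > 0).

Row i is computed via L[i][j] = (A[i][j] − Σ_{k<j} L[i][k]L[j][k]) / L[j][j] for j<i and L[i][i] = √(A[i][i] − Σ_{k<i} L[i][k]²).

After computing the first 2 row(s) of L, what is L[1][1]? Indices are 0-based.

L[1][1] = 2

Step 1: L[0][0] = √(16) = 4.
  L[1][0] = (4) / L[0][0] = 1.
Step 2: L[1][1] = √(4) = 2.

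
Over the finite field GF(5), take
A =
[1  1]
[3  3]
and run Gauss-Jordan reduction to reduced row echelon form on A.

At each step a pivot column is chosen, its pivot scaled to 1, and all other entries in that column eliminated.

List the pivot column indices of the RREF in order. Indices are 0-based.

[1] R0 /= 1  ⇒  (1, 1)
     R1 -= 3·R0  ⇒  (0, 0)
column 1 empty below row 1

pivot columns: 0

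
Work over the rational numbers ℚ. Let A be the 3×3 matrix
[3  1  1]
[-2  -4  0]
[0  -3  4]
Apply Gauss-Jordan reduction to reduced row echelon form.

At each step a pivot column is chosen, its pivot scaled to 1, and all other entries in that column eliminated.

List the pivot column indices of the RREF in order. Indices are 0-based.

[1] R0 /= 3  ⇒  (1, 1/3, 1/3)
     R1 -= -2·R0  ⇒  (0, -10/3, 2/3)
[2] R1 /= -10/3  ⇒  (0, 1, -1/5)
     R0 -= 1/3·R1  ⇒  (1, 0, 2/5)
     R2 -= -3·R1  ⇒  (0, 0, 17/5)
[3] R2 /= 17/5  ⇒  (0, 0, 1)
     R0 -= 2/5·R2  ⇒  (1, 0, 0)
     R1 -= -1/5·R2  ⇒  (0, 1, 0)

pivot columns: 0, 1, 2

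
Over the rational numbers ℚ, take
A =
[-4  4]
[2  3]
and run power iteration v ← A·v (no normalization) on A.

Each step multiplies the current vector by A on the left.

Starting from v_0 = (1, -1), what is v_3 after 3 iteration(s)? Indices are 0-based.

v_3 = (-188, -1)

v_0 = (1, -1).
v_1 = A·v_0 = (-8, -1).
v_2 = A·v_1 = (28, -19).
v_3 = A·v_2 = (-188, -1).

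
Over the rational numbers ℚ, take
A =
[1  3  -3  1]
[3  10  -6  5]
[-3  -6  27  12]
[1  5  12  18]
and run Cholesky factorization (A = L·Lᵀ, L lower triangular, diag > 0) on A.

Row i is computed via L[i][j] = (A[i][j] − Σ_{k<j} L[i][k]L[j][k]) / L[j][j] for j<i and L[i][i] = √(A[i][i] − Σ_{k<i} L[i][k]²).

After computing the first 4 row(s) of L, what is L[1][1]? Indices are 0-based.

L[1][1] = 1

Step 1: L[0][0] = √(1) = 1.
  L[1][0] = (3) / L[0][0] = 3.
Step 2: L[1][1] = √(1) = 1.
  L[2][0] = (-3) / L[0][0] = -3.
  L[2][1] = (3) / L[1][1] = 3.
Step 3: L[2][2] = √(9) = 3.
  L[3][0] = (1) / L[0][0] = 1.
  L[3][1] = (2) / L[1][1] = 2.
  L[3][2] = (9) / L[2][2] = 3.
Step 4: L[3][3] = √(4) = 2.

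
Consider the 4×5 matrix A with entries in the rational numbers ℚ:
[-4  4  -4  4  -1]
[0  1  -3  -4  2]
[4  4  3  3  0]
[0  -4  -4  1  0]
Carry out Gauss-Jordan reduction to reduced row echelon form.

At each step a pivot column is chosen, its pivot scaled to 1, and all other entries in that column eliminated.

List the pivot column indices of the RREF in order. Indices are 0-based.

step 1: normalize row 0 (÷-4) = (1, -1, 1, -1, 1/4)
  row 2: subtract 4×row0 = (0, 8, -1, 7, -1)
step 2: normalize row 1 (÷1) = (0, 1, -3, -4, 2)
  row 0: subtract -1×row1 = (1, 0, -2, -5, 9/4)
  row 2: subtract 8×row1 = (0, 0, 23, 39, -17)
  row 3: subtract -4×row1 = (0, 0, -16, -15, 8)
step 3: normalize row 2 (÷23) = (0, 0, 1, 39/23, -17/23)
  row 0: subtract -2×row2 = (1, 0, 0, -37/23, 71/92)
  row 1: subtract -3×row2 = (0, 1, 0, 25/23, -5/23)
  row 3: subtract -16×row2 = (0, 0, 0, 279/23, -88/23)
step 4: normalize row 3 (÷279/23) = (0, 0, 0, 1, -88/279)
  row 0: subtract -37/23×row3 = (1, 0, 0, 0, 295/1116)
  row 1: subtract 25/23×row3 = (0, 1, 0, 0, 35/279)
  row 2: subtract 39/23×row3 = (0, 0, 1, 0, -19/93)

pivot columns: 0, 1, 2, 3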